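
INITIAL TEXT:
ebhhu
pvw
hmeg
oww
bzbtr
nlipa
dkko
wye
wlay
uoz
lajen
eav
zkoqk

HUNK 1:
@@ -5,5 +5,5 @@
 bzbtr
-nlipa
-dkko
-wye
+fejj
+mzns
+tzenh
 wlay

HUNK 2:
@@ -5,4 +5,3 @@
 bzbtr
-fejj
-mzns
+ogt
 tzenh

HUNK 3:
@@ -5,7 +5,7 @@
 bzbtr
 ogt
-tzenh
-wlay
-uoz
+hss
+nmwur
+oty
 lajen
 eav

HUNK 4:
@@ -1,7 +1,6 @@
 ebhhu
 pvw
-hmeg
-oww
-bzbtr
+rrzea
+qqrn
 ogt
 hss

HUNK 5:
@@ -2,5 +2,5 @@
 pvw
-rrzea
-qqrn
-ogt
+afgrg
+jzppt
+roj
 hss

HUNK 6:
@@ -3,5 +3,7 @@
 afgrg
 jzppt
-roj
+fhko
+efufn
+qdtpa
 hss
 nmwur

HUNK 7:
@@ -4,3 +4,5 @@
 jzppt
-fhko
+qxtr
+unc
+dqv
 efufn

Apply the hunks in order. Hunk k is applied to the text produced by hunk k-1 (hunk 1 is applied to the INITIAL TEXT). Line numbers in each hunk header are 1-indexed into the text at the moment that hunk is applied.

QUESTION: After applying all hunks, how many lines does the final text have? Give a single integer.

Answer: 15

Derivation:
Hunk 1: at line 5 remove [nlipa,dkko,wye] add [fejj,mzns,tzenh] -> 13 lines: ebhhu pvw hmeg oww bzbtr fejj mzns tzenh wlay uoz lajen eav zkoqk
Hunk 2: at line 5 remove [fejj,mzns] add [ogt] -> 12 lines: ebhhu pvw hmeg oww bzbtr ogt tzenh wlay uoz lajen eav zkoqk
Hunk 3: at line 5 remove [tzenh,wlay,uoz] add [hss,nmwur,oty] -> 12 lines: ebhhu pvw hmeg oww bzbtr ogt hss nmwur oty lajen eav zkoqk
Hunk 4: at line 1 remove [hmeg,oww,bzbtr] add [rrzea,qqrn] -> 11 lines: ebhhu pvw rrzea qqrn ogt hss nmwur oty lajen eav zkoqk
Hunk 5: at line 2 remove [rrzea,qqrn,ogt] add [afgrg,jzppt,roj] -> 11 lines: ebhhu pvw afgrg jzppt roj hss nmwur oty lajen eav zkoqk
Hunk 6: at line 3 remove [roj] add [fhko,efufn,qdtpa] -> 13 lines: ebhhu pvw afgrg jzppt fhko efufn qdtpa hss nmwur oty lajen eav zkoqk
Hunk 7: at line 4 remove [fhko] add [qxtr,unc,dqv] -> 15 lines: ebhhu pvw afgrg jzppt qxtr unc dqv efufn qdtpa hss nmwur oty lajen eav zkoqk
Final line count: 15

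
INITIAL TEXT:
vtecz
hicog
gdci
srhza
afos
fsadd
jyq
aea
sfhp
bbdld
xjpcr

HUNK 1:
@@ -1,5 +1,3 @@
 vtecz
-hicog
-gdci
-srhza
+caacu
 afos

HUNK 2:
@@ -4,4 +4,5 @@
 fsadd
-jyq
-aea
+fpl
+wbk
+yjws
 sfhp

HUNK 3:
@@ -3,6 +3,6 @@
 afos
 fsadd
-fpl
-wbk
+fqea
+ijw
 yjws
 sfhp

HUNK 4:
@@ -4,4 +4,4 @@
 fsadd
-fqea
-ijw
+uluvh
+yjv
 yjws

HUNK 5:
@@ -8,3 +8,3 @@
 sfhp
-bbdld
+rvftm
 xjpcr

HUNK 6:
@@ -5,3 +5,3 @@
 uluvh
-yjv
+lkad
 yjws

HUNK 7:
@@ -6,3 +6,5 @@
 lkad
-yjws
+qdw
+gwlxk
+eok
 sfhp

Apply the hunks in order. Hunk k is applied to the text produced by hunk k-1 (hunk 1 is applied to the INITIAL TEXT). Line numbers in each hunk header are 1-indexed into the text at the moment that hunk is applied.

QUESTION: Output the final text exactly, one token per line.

Hunk 1: at line 1 remove [hicog,gdci,srhza] add [caacu] -> 9 lines: vtecz caacu afos fsadd jyq aea sfhp bbdld xjpcr
Hunk 2: at line 4 remove [jyq,aea] add [fpl,wbk,yjws] -> 10 lines: vtecz caacu afos fsadd fpl wbk yjws sfhp bbdld xjpcr
Hunk 3: at line 3 remove [fpl,wbk] add [fqea,ijw] -> 10 lines: vtecz caacu afos fsadd fqea ijw yjws sfhp bbdld xjpcr
Hunk 4: at line 4 remove [fqea,ijw] add [uluvh,yjv] -> 10 lines: vtecz caacu afos fsadd uluvh yjv yjws sfhp bbdld xjpcr
Hunk 5: at line 8 remove [bbdld] add [rvftm] -> 10 lines: vtecz caacu afos fsadd uluvh yjv yjws sfhp rvftm xjpcr
Hunk 6: at line 5 remove [yjv] add [lkad] -> 10 lines: vtecz caacu afos fsadd uluvh lkad yjws sfhp rvftm xjpcr
Hunk 7: at line 6 remove [yjws] add [qdw,gwlxk,eok] -> 12 lines: vtecz caacu afos fsadd uluvh lkad qdw gwlxk eok sfhp rvftm xjpcr

Answer: vtecz
caacu
afos
fsadd
uluvh
lkad
qdw
gwlxk
eok
sfhp
rvftm
xjpcr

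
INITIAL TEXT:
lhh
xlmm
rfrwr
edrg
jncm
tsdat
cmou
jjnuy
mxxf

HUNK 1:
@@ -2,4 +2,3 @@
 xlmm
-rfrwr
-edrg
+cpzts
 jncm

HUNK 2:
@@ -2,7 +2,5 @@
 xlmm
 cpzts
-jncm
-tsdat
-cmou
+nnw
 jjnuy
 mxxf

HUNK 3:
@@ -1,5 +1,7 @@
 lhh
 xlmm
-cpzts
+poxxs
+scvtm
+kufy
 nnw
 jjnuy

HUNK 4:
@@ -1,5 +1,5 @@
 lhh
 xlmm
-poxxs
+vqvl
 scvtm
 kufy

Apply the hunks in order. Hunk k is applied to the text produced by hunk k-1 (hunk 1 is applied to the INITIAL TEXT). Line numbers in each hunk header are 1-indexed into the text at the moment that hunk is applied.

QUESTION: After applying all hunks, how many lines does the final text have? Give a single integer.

Hunk 1: at line 2 remove [rfrwr,edrg] add [cpzts] -> 8 lines: lhh xlmm cpzts jncm tsdat cmou jjnuy mxxf
Hunk 2: at line 2 remove [jncm,tsdat,cmou] add [nnw] -> 6 lines: lhh xlmm cpzts nnw jjnuy mxxf
Hunk 3: at line 1 remove [cpzts] add [poxxs,scvtm,kufy] -> 8 lines: lhh xlmm poxxs scvtm kufy nnw jjnuy mxxf
Hunk 4: at line 1 remove [poxxs] add [vqvl] -> 8 lines: lhh xlmm vqvl scvtm kufy nnw jjnuy mxxf
Final line count: 8

Answer: 8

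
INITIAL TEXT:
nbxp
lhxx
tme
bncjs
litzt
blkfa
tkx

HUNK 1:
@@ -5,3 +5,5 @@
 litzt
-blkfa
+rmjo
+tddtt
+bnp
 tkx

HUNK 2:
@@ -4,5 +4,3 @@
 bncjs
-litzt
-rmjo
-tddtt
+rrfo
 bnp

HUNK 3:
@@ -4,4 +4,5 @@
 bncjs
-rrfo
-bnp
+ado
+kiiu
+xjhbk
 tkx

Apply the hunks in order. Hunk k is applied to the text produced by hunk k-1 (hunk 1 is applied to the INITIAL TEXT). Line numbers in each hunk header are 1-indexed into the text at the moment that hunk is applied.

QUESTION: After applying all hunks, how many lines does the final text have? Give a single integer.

Hunk 1: at line 5 remove [blkfa] add [rmjo,tddtt,bnp] -> 9 lines: nbxp lhxx tme bncjs litzt rmjo tddtt bnp tkx
Hunk 2: at line 4 remove [litzt,rmjo,tddtt] add [rrfo] -> 7 lines: nbxp lhxx tme bncjs rrfo bnp tkx
Hunk 3: at line 4 remove [rrfo,bnp] add [ado,kiiu,xjhbk] -> 8 lines: nbxp lhxx tme bncjs ado kiiu xjhbk tkx
Final line count: 8

Answer: 8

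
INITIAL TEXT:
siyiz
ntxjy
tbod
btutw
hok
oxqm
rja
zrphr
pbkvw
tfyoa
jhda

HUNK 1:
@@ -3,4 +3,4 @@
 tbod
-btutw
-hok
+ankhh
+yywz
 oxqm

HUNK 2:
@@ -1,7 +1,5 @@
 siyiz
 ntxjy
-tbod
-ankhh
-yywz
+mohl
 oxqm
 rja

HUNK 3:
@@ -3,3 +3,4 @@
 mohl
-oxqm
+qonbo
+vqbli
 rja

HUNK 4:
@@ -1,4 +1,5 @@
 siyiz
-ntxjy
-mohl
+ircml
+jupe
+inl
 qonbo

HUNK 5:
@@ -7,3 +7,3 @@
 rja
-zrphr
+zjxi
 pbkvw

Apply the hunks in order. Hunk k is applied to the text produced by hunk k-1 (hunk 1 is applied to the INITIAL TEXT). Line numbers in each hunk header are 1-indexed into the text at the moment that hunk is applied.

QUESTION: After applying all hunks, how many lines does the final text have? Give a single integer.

Hunk 1: at line 3 remove [btutw,hok] add [ankhh,yywz] -> 11 lines: siyiz ntxjy tbod ankhh yywz oxqm rja zrphr pbkvw tfyoa jhda
Hunk 2: at line 1 remove [tbod,ankhh,yywz] add [mohl] -> 9 lines: siyiz ntxjy mohl oxqm rja zrphr pbkvw tfyoa jhda
Hunk 3: at line 3 remove [oxqm] add [qonbo,vqbli] -> 10 lines: siyiz ntxjy mohl qonbo vqbli rja zrphr pbkvw tfyoa jhda
Hunk 4: at line 1 remove [ntxjy,mohl] add [ircml,jupe,inl] -> 11 lines: siyiz ircml jupe inl qonbo vqbli rja zrphr pbkvw tfyoa jhda
Hunk 5: at line 7 remove [zrphr] add [zjxi] -> 11 lines: siyiz ircml jupe inl qonbo vqbli rja zjxi pbkvw tfyoa jhda
Final line count: 11

Answer: 11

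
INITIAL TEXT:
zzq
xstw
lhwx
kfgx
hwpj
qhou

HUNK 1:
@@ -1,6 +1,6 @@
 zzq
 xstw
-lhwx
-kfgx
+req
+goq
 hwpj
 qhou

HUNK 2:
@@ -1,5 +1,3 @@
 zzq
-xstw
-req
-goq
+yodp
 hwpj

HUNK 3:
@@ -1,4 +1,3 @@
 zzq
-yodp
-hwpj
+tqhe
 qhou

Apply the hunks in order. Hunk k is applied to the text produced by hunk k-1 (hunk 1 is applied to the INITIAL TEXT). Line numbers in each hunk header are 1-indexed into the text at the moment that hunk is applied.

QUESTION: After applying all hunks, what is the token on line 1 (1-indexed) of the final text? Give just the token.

Hunk 1: at line 1 remove [lhwx,kfgx] add [req,goq] -> 6 lines: zzq xstw req goq hwpj qhou
Hunk 2: at line 1 remove [xstw,req,goq] add [yodp] -> 4 lines: zzq yodp hwpj qhou
Hunk 3: at line 1 remove [yodp,hwpj] add [tqhe] -> 3 lines: zzq tqhe qhou
Final line 1: zzq

Answer: zzq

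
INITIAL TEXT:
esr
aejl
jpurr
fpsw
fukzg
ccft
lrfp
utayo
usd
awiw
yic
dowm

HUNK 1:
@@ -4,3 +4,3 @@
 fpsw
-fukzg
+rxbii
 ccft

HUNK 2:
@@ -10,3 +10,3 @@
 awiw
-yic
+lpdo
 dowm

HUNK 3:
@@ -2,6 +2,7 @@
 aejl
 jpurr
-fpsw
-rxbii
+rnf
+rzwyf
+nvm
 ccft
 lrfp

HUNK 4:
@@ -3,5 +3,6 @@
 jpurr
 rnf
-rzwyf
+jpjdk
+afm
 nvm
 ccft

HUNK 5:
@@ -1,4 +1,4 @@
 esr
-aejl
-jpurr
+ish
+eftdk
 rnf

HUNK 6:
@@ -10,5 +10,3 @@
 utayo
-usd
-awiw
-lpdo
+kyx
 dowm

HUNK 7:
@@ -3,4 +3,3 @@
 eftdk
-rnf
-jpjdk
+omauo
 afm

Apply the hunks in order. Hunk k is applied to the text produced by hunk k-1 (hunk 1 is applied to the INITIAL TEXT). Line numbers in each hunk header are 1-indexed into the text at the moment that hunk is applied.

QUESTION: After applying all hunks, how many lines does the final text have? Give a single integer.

Hunk 1: at line 4 remove [fukzg] add [rxbii] -> 12 lines: esr aejl jpurr fpsw rxbii ccft lrfp utayo usd awiw yic dowm
Hunk 2: at line 10 remove [yic] add [lpdo] -> 12 lines: esr aejl jpurr fpsw rxbii ccft lrfp utayo usd awiw lpdo dowm
Hunk 3: at line 2 remove [fpsw,rxbii] add [rnf,rzwyf,nvm] -> 13 lines: esr aejl jpurr rnf rzwyf nvm ccft lrfp utayo usd awiw lpdo dowm
Hunk 4: at line 3 remove [rzwyf] add [jpjdk,afm] -> 14 lines: esr aejl jpurr rnf jpjdk afm nvm ccft lrfp utayo usd awiw lpdo dowm
Hunk 5: at line 1 remove [aejl,jpurr] add [ish,eftdk] -> 14 lines: esr ish eftdk rnf jpjdk afm nvm ccft lrfp utayo usd awiw lpdo dowm
Hunk 6: at line 10 remove [usd,awiw,lpdo] add [kyx] -> 12 lines: esr ish eftdk rnf jpjdk afm nvm ccft lrfp utayo kyx dowm
Hunk 7: at line 3 remove [rnf,jpjdk] add [omauo] -> 11 lines: esr ish eftdk omauo afm nvm ccft lrfp utayo kyx dowm
Final line count: 11

Answer: 11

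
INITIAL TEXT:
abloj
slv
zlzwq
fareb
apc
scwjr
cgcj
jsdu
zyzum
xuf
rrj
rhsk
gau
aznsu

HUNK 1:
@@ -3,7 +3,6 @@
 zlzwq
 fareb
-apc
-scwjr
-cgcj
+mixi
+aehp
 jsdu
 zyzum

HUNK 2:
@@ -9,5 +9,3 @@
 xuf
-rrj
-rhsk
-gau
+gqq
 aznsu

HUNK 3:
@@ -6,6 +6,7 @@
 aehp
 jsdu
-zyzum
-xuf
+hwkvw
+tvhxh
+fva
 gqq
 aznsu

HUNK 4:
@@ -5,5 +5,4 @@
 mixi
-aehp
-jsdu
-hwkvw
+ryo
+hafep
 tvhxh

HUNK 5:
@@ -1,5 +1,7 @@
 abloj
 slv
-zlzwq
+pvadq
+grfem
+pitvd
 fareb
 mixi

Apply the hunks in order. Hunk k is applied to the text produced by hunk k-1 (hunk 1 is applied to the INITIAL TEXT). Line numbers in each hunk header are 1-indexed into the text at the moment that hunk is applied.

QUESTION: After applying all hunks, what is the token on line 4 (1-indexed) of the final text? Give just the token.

Hunk 1: at line 3 remove [apc,scwjr,cgcj] add [mixi,aehp] -> 13 lines: abloj slv zlzwq fareb mixi aehp jsdu zyzum xuf rrj rhsk gau aznsu
Hunk 2: at line 9 remove [rrj,rhsk,gau] add [gqq] -> 11 lines: abloj slv zlzwq fareb mixi aehp jsdu zyzum xuf gqq aznsu
Hunk 3: at line 6 remove [zyzum,xuf] add [hwkvw,tvhxh,fva] -> 12 lines: abloj slv zlzwq fareb mixi aehp jsdu hwkvw tvhxh fva gqq aznsu
Hunk 4: at line 5 remove [aehp,jsdu,hwkvw] add [ryo,hafep] -> 11 lines: abloj slv zlzwq fareb mixi ryo hafep tvhxh fva gqq aznsu
Hunk 5: at line 1 remove [zlzwq] add [pvadq,grfem,pitvd] -> 13 lines: abloj slv pvadq grfem pitvd fareb mixi ryo hafep tvhxh fva gqq aznsu
Final line 4: grfem

Answer: grfem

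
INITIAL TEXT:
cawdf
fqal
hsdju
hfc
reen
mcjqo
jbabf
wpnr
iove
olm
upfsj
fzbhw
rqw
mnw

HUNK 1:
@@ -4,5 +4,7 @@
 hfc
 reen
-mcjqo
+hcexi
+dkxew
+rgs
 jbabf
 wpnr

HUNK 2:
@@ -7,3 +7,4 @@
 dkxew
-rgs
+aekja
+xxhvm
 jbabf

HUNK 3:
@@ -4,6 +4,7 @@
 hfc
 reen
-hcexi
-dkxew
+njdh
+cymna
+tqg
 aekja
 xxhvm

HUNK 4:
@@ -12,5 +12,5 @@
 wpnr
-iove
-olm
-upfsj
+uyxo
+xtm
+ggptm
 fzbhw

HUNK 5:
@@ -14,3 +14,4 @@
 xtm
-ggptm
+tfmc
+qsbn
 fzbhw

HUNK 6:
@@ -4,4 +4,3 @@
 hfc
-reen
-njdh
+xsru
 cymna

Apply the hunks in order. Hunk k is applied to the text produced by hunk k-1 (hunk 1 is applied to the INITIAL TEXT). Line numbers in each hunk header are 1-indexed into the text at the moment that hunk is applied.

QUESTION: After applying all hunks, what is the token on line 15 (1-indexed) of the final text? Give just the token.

Answer: qsbn

Derivation:
Hunk 1: at line 4 remove [mcjqo] add [hcexi,dkxew,rgs] -> 16 lines: cawdf fqal hsdju hfc reen hcexi dkxew rgs jbabf wpnr iove olm upfsj fzbhw rqw mnw
Hunk 2: at line 7 remove [rgs] add [aekja,xxhvm] -> 17 lines: cawdf fqal hsdju hfc reen hcexi dkxew aekja xxhvm jbabf wpnr iove olm upfsj fzbhw rqw mnw
Hunk 3: at line 4 remove [hcexi,dkxew] add [njdh,cymna,tqg] -> 18 lines: cawdf fqal hsdju hfc reen njdh cymna tqg aekja xxhvm jbabf wpnr iove olm upfsj fzbhw rqw mnw
Hunk 4: at line 12 remove [iove,olm,upfsj] add [uyxo,xtm,ggptm] -> 18 lines: cawdf fqal hsdju hfc reen njdh cymna tqg aekja xxhvm jbabf wpnr uyxo xtm ggptm fzbhw rqw mnw
Hunk 5: at line 14 remove [ggptm] add [tfmc,qsbn] -> 19 lines: cawdf fqal hsdju hfc reen njdh cymna tqg aekja xxhvm jbabf wpnr uyxo xtm tfmc qsbn fzbhw rqw mnw
Hunk 6: at line 4 remove [reen,njdh] add [xsru] -> 18 lines: cawdf fqal hsdju hfc xsru cymna tqg aekja xxhvm jbabf wpnr uyxo xtm tfmc qsbn fzbhw rqw mnw
Final line 15: qsbn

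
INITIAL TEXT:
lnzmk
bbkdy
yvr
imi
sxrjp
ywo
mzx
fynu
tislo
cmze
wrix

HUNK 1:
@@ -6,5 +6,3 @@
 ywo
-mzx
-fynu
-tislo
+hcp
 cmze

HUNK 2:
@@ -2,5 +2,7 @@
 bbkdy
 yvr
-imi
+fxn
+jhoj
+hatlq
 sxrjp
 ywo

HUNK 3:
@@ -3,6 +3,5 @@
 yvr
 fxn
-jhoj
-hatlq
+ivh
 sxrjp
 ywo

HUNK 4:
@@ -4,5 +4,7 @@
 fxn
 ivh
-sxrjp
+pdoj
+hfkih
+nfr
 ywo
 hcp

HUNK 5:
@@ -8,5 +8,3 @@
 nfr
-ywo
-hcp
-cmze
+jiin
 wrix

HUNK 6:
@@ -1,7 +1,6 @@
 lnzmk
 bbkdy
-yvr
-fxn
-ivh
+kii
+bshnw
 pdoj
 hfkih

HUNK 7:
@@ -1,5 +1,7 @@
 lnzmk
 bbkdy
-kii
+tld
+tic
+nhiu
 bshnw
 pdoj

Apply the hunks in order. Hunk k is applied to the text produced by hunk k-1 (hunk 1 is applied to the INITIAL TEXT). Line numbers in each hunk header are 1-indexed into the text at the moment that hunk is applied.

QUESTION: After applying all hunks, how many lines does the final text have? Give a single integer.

Answer: 11

Derivation:
Hunk 1: at line 6 remove [mzx,fynu,tislo] add [hcp] -> 9 lines: lnzmk bbkdy yvr imi sxrjp ywo hcp cmze wrix
Hunk 2: at line 2 remove [imi] add [fxn,jhoj,hatlq] -> 11 lines: lnzmk bbkdy yvr fxn jhoj hatlq sxrjp ywo hcp cmze wrix
Hunk 3: at line 3 remove [jhoj,hatlq] add [ivh] -> 10 lines: lnzmk bbkdy yvr fxn ivh sxrjp ywo hcp cmze wrix
Hunk 4: at line 4 remove [sxrjp] add [pdoj,hfkih,nfr] -> 12 lines: lnzmk bbkdy yvr fxn ivh pdoj hfkih nfr ywo hcp cmze wrix
Hunk 5: at line 8 remove [ywo,hcp,cmze] add [jiin] -> 10 lines: lnzmk bbkdy yvr fxn ivh pdoj hfkih nfr jiin wrix
Hunk 6: at line 1 remove [yvr,fxn,ivh] add [kii,bshnw] -> 9 lines: lnzmk bbkdy kii bshnw pdoj hfkih nfr jiin wrix
Hunk 7: at line 1 remove [kii] add [tld,tic,nhiu] -> 11 lines: lnzmk bbkdy tld tic nhiu bshnw pdoj hfkih nfr jiin wrix
Final line count: 11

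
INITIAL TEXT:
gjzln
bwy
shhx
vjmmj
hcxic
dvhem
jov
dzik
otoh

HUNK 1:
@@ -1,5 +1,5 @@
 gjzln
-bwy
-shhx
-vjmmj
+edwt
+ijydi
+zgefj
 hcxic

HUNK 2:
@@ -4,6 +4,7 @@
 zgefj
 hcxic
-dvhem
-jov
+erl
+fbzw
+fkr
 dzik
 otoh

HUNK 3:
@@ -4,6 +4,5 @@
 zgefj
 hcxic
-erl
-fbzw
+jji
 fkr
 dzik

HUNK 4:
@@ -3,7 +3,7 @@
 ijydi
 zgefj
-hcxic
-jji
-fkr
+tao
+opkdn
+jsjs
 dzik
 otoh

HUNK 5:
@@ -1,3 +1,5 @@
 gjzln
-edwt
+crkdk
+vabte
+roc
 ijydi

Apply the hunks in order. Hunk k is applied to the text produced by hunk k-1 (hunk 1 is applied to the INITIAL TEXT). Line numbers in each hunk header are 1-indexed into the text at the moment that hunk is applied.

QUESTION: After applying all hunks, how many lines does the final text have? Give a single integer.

Hunk 1: at line 1 remove [bwy,shhx,vjmmj] add [edwt,ijydi,zgefj] -> 9 lines: gjzln edwt ijydi zgefj hcxic dvhem jov dzik otoh
Hunk 2: at line 4 remove [dvhem,jov] add [erl,fbzw,fkr] -> 10 lines: gjzln edwt ijydi zgefj hcxic erl fbzw fkr dzik otoh
Hunk 3: at line 4 remove [erl,fbzw] add [jji] -> 9 lines: gjzln edwt ijydi zgefj hcxic jji fkr dzik otoh
Hunk 4: at line 3 remove [hcxic,jji,fkr] add [tao,opkdn,jsjs] -> 9 lines: gjzln edwt ijydi zgefj tao opkdn jsjs dzik otoh
Hunk 5: at line 1 remove [edwt] add [crkdk,vabte,roc] -> 11 lines: gjzln crkdk vabte roc ijydi zgefj tao opkdn jsjs dzik otoh
Final line count: 11

Answer: 11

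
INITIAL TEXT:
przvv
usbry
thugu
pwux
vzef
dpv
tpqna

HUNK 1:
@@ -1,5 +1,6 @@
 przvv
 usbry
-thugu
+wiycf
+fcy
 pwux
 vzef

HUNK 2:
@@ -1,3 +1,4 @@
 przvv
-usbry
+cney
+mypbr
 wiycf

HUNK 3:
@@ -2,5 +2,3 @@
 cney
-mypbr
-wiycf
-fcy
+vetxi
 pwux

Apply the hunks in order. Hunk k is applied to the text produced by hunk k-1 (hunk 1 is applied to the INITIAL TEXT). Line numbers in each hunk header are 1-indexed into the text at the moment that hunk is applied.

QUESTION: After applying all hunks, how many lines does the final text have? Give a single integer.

Answer: 7

Derivation:
Hunk 1: at line 1 remove [thugu] add [wiycf,fcy] -> 8 lines: przvv usbry wiycf fcy pwux vzef dpv tpqna
Hunk 2: at line 1 remove [usbry] add [cney,mypbr] -> 9 lines: przvv cney mypbr wiycf fcy pwux vzef dpv tpqna
Hunk 3: at line 2 remove [mypbr,wiycf,fcy] add [vetxi] -> 7 lines: przvv cney vetxi pwux vzef dpv tpqna
Final line count: 7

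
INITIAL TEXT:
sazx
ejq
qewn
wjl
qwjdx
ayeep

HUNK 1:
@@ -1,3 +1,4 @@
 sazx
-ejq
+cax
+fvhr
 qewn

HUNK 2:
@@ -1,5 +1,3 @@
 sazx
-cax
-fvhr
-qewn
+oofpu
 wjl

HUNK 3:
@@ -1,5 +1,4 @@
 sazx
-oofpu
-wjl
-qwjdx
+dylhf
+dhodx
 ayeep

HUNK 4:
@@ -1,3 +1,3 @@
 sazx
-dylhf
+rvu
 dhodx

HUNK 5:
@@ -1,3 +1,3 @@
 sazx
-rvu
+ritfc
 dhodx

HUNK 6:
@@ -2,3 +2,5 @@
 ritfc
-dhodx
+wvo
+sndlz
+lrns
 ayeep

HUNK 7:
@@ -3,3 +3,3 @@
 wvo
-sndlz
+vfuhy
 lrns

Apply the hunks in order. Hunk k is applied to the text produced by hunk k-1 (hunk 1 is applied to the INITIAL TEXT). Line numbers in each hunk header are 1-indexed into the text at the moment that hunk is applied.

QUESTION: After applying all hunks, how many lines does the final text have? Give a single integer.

Answer: 6

Derivation:
Hunk 1: at line 1 remove [ejq] add [cax,fvhr] -> 7 lines: sazx cax fvhr qewn wjl qwjdx ayeep
Hunk 2: at line 1 remove [cax,fvhr,qewn] add [oofpu] -> 5 lines: sazx oofpu wjl qwjdx ayeep
Hunk 3: at line 1 remove [oofpu,wjl,qwjdx] add [dylhf,dhodx] -> 4 lines: sazx dylhf dhodx ayeep
Hunk 4: at line 1 remove [dylhf] add [rvu] -> 4 lines: sazx rvu dhodx ayeep
Hunk 5: at line 1 remove [rvu] add [ritfc] -> 4 lines: sazx ritfc dhodx ayeep
Hunk 6: at line 2 remove [dhodx] add [wvo,sndlz,lrns] -> 6 lines: sazx ritfc wvo sndlz lrns ayeep
Hunk 7: at line 3 remove [sndlz] add [vfuhy] -> 6 lines: sazx ritfc wvo vfuhy lrns ayeep
Final line count: 6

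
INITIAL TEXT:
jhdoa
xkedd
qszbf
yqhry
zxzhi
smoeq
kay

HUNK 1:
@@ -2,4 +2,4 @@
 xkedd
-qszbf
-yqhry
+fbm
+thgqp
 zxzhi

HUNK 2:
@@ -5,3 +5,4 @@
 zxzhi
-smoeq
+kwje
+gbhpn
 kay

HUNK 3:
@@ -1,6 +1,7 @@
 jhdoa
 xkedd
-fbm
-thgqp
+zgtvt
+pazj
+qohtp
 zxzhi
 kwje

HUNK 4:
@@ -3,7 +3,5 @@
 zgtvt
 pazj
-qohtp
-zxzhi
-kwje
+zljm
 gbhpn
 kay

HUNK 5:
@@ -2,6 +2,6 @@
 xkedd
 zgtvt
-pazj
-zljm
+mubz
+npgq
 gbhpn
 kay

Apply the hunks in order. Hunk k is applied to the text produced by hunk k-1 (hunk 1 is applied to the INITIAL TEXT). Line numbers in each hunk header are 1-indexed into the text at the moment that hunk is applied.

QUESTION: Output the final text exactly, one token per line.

Hunk 1: at line 2 remove [qszbf,yqhry] add [fbm,thgqp] -> 7 lines: jhdoa xkedd fbm thgqp zxzhi smoeq kay
Hunk 2: at line 5 remove [smoeq] add [kwje,gbhpn] -> 8 lines: jhdoa xkedd fbm thgqp zxzhi kwje gbhpn kay
Hunk 3: at line 1 remove [fbm,thgqp] add [zgtvt,pazj,qohtp] -> 9 lines: jhdoa xkedd zgtvt pazj qohtp zxzhi kwje gbhpn kay
Hunk 4: at line 3 remove [qohtp,zxzhi,kwje] add [zljm] -> 7 lines: jhdoa xkedd zgtvt pazj zljm gbhpn kay
Hunk 5: at line 2 remove [pazj,zljm] add [mubz,npgq] -> 7 lines: jhdoa xkedd zgtvt mubz npgq gbhpn kay

Answer: jhdoa
xkedd
zgtvt
mubz
npgq
gbhpn
kay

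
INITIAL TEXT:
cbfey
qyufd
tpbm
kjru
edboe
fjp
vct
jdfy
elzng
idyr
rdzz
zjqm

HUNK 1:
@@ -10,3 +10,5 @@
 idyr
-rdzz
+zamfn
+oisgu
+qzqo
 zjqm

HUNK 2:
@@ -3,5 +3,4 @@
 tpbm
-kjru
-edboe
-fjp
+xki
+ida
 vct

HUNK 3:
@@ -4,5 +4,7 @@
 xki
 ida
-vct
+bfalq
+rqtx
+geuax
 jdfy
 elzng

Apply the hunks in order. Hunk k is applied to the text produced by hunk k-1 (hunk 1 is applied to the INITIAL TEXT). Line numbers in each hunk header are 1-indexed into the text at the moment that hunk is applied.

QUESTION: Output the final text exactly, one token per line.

Hunk 1: at line 10 remove [rdzz] add [zamfn,oisgu,qzqo] -> 14 lines: cbfey qyufd tpbm kjru edboe fjp vct jdfy elzng idyr zamfn oisgu qzqo zjqm
Hunk 2: at line 3 remove [kjru,edboe,fjp] add [xki,ida] -> 13 lines: cbfey qyufd tpbm xki ida vct jdfy elzng idyr zamfn oisgu qzqo zjqm
Hunk 3: at line 4 remove [vct] add [bfalq,rqtx,geuax] -> 15 lines: cbfey qyufd tpbm xki ida bfalq rqtx geuax jdfy elzng idyr zamfn oisgu qzqo zjqm

Answer: cbfey
qyufd
tpbm
xki
ida
bfalq
rqtx
geuax
jdfy
elzng
idyr
zamfn
oisgu
qzqo
zjqm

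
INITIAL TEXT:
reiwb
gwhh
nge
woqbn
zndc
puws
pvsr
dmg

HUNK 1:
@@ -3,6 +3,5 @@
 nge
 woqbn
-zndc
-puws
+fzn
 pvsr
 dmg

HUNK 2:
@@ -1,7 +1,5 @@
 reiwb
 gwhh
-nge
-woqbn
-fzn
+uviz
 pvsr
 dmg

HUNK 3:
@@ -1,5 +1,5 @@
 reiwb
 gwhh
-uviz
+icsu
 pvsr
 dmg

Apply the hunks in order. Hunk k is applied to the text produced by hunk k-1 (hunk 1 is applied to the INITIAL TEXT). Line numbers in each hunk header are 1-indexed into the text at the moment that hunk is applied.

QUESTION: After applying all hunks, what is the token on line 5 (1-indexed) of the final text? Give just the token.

Answer: dmg

Derivation:
Hunk 1: at line 3 remove [zndc,puws] add [fzn] -> 7 lines: reiwb gwhh nge woqbn fzn pvsr dmg
Hunk 2: at line 1 remove [nge,woqbn,fzn] add [uviz] -> 5 lines: reiwb gwhh uviz pvsr dmg
Hunk 3: at line 1 remove [uviz] add [icsu] -> 5 lines: reiwb gwhh icsu pvsr dmg
Final line 5: dmg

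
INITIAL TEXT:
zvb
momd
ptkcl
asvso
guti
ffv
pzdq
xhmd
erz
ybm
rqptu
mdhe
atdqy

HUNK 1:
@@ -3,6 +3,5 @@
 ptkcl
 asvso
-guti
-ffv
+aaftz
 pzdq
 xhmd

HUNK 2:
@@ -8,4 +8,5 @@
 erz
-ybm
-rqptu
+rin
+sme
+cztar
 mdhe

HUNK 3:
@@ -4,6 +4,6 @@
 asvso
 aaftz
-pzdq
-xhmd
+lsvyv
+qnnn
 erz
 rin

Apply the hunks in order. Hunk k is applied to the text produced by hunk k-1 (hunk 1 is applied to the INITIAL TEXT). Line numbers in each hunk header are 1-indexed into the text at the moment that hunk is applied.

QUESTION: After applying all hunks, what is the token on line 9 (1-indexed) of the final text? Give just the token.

Hunk 1: at line 3 remove [guti,ffv] add [aaftz] -> 12 lines: zvb momd ptkcl asvso aaftz pzdq xhmd erz ybm rqptu mdhe atdqy
Hunk 2: at line 8 remove [ybm,rqptu] add [rin,sme,cztar] -> 13 lines: zvb momd ptkcl asvso aaftz pzdq xhmd erz rin sme cztar mdhe atdqy
Hunk 3: at line 4 remove [pzdq,xhmd] add [lsvyv,qnnn] -> 13 lines: zvb momd ptkcl asvso aaftz lsvyv qnnn erz rin sme cztar mdhe atdqy
Final line 9: rin

Answer: rin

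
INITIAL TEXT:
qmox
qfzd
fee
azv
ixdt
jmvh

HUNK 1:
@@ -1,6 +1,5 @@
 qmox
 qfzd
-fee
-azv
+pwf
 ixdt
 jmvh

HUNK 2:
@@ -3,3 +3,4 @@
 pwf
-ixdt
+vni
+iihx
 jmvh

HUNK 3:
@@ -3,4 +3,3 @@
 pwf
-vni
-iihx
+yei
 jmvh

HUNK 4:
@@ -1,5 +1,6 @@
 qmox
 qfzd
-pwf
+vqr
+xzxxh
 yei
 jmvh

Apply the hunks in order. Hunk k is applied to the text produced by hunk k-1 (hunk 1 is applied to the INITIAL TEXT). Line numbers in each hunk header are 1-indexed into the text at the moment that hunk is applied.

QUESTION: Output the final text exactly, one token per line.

Hunk 1: at line 1 remove [fee,azv] add [pwf] -> 5 lines: qmox qfzd pwf ixdt jmvh
Hunk 2: at line 3 remove [ixdt] add [vni,iihx] -> 6 lines: qmox qfzd pwf vni iihx jmvh
Hunk 3: at line 3 remove [vni,iihx] add [yei] -> 5 lines: qmox qfzd pwf yei jmvh
Hunk 4: at line 1 remove [pwf] add [vqr,xzxxh] -> 6 lines: qmox qfzd vqr xzxxh yei jmvh

Answer: qmox
qfzd
vqr
xzxxh
yei
jmvh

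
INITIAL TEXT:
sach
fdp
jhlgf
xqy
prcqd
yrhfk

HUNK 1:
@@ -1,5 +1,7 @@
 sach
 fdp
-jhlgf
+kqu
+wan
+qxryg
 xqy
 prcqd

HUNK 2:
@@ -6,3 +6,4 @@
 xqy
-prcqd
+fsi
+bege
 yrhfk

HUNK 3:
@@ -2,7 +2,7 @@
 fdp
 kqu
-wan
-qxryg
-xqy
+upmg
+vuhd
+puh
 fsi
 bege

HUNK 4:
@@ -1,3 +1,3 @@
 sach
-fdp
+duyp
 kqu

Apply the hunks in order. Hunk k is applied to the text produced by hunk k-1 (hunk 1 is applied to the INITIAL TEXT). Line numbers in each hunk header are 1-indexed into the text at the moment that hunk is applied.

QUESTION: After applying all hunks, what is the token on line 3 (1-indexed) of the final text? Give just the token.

Answer: kqu

Derivation:
Hunk 1: at line 1 remove [jhlgf] add [kqu,wan,qxryg] -> 8 lines: sach fdp kqu wan qxryg xqy prcqd yrhfk
Hunk 2: at line 6 remove [prcqd] add [fsi,bege] -> 9 lines: sach fdp kqu wan qxryg xqy fsi bege yrhfk
Hunk 3: at line 2 remove [wan,qxryg,xqy] add [upmg,vuhd,puh] -> 9 lines: sach fdp kqu upmg vuhd puh fsi bege yrhfk
Hunk 4: at line 1 remove [fdp] add [duyp] -> 9 lines: sach duyp kqu upmg vuhd puh fsi bege yrhfk
Final line 3: kqu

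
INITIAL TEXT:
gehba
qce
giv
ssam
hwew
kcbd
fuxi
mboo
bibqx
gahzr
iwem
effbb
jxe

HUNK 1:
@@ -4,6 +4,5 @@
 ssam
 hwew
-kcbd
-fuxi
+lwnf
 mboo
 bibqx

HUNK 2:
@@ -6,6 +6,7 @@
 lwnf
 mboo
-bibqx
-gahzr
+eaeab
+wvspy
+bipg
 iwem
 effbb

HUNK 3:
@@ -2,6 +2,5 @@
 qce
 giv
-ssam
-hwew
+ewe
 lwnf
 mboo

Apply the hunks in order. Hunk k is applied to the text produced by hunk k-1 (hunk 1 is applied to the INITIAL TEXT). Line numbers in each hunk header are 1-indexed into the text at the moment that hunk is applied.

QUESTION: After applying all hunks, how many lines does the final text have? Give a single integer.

Answer: 12

Derivation:
Hunk 1: at line 4 remove [kcbd,fuxi] add [lwnf] -> 12 lines: gehba qce giv ssam hwew lwnf mboo bibqx gahzr iwem effbb jxe
Hunk 2: at line 6 remove [bibqx,gahzr] add [eaeab,wvspy,bipg] -> 13 lines: gehba qce giv ssam hwew lwnf mboo eaeab wvspy bipg iwem effbb jxe
Hunk 3: at line 2 remove [ssam,hwew] add [ewe] -> 12 lines: gehba qce giv ewe lwnf mboo eaeab wvspy bipg iwem effbb jxe
Final line count: 12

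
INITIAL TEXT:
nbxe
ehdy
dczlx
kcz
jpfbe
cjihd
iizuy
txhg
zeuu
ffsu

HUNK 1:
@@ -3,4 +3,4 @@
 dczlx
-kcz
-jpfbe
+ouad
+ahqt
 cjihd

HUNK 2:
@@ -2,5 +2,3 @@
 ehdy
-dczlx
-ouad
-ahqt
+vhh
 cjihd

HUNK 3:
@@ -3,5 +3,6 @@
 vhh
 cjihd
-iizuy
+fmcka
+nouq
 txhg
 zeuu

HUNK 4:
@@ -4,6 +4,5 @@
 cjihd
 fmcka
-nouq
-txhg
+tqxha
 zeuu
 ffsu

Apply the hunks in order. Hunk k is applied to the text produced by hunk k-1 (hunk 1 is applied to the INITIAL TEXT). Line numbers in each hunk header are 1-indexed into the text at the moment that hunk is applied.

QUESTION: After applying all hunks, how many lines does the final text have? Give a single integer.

Answer: 8

Derivation:
Hunk 1: at line 3 remove [kcz,jpfbe] add [ouad,ahqt] -> 10 lines: nbxe ehdy dczlx ouad ahqt cjihd iizuy txhg zeuu ffsu
Hunk 2: at line 2 remove [dczlx,ouad,ahqt] add [vhh] -> 8 lines: nbxe ehdy vhh cjihd iizuy txhg zeuu ffsu
Hunk 3: at line 3 remove [iizuy] add [fmcka,nouq] -> 9 lines: nbxe ehdy vhh cjihd fmcka nouq txhg zeuu ffsu
Hunk 4: at line 4 remove [nouq,txhg] add [tqxha] -> 8 lines: nbxe ehdy vhh cjihd fmcka tqxha zeuu ffsu
Final line count: 8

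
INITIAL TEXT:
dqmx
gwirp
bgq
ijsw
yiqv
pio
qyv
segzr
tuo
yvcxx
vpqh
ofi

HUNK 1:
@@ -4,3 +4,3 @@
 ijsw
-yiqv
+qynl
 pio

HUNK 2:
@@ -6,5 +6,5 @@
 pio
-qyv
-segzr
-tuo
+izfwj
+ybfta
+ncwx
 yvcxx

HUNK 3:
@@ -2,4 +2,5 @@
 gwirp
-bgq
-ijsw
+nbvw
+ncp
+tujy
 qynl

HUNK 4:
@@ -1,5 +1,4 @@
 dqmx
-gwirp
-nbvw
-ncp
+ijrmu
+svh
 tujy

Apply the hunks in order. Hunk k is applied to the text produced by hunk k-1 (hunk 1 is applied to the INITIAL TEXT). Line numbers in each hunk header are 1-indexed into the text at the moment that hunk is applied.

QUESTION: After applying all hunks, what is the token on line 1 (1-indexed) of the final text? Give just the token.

Hunk 1: at line 4 remove [yiqv] add [qynl] -> 12 lines: dqmx gwirp bgq ijsw qynl pio qyv segzr tuo yvcxx vpqh ofi
Hunk 2: at line 6 remove [qyv,segzr,tuo] add [izfwj,ybfta,ncwx] -> 12 lines: dqmx gwirp bgq ijsw qynl pio izfwj ybfta ncwx yvcxx vpqh ofi
Hunk 3: at line 2 remove [bgq,ijsw] add [nbvw,ncp,tujy] -> 13 lines: dqmx gwirp nbvw ncp tujy qynl pio izfwj ybfta ncwx yvcxx vpqh ofi
Hunk 4: at line 1 remove [gwirp,nbvw,ncp] add [ijrmu,svh] -> 12 lines: dqmx ijrmu svh tujy qynl pio izfwj ybfta ncwx yvcxx vpqh ofi
Final line 1: dqmx

Answer: dqmx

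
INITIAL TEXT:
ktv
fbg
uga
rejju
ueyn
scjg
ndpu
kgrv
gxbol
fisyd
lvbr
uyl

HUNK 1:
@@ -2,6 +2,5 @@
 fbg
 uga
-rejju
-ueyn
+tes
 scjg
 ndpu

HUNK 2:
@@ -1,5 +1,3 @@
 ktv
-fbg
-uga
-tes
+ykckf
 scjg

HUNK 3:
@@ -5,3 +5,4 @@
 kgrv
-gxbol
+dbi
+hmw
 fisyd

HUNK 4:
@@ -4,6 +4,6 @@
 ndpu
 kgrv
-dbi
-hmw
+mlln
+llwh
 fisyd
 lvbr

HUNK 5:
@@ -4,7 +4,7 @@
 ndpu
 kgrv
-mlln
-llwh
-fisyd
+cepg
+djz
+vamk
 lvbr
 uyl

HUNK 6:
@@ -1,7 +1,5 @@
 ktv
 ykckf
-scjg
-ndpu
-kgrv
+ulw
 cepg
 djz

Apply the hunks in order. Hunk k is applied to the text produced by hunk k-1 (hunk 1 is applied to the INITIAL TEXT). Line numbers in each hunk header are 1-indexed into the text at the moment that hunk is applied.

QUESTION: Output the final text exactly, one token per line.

Answer: ktv
ykckf
ulw
cepg
djz
vamk
lvbr
uyl

Derivation:
Hunk 1: at line 2 remove [rejju,ueyn] add [tes] -> 11 lines: ktv fbg uga tes scjg ndpu kgrv gxbol fisyd lvbr uyl
Hunk 2: at line 1 remove [fbg,uga,tes] add [ykckf] -> 9 lines: ktv ykckf scjg ndpu kgrv gxbol fisyd lvbr uyl
Hunk 3: at line 5 remove [gxbol] add [dbi,hmw] -> 10 lines: ktv ykckf scjg ndpu kgrv dbi hmw fisyd lvbr uyl
Hunk 4: at line 4 remove [dbi,hmw] add [mlln,llwh] -> 10 lines: ktv ykckf scjg ndpu kgrv mlln llwh fisyd lvbr uyl
Hunk 5: at line 4 remove [mlln,llwh,fisyd] add [cepg,djz,vamk] -> 10 lines: ktv ykckf scjg ndpu kgrv cepg djz vamk lvbr uyl
Hunk 6: at line 1 remove [scjg,ndpu,kgrv] add [ulw] -> 8 lines: ktv ykckf ulw cepg djz vamk lvbr uyl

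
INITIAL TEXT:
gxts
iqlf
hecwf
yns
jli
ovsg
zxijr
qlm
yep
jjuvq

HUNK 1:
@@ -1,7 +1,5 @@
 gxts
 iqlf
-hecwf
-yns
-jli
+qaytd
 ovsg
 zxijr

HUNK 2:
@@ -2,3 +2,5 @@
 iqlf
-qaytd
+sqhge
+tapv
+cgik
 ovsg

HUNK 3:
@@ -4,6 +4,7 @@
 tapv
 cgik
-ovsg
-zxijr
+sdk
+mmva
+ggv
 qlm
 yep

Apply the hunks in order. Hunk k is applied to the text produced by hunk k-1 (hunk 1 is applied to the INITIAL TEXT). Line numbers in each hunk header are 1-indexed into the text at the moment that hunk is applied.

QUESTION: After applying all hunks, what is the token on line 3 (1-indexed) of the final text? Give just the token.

Hunk 1: at line 1 remove [hecwf,yns,jli] add [qaytd] -> 8 lines: gxts iqlf qaytd ovsg zxijr qlm yep jjuvq
Hunk 2: at line 2 remove [qaytd] add [sqhge,tapv,cgik] -> 10 lines: gxts iqlf sqhge tapv cgik ovsg zxijr qlm yep jjuvq
Hunk 3: at line 4 remove [ovsg,zxijr] add [sdk,mmva,ggv] -> 11 lines: gxts iqlf sqhge tapv cgik sdk mmva ggv qlm yep jjuvq
Final line 3: sqhge

Answer: sqhge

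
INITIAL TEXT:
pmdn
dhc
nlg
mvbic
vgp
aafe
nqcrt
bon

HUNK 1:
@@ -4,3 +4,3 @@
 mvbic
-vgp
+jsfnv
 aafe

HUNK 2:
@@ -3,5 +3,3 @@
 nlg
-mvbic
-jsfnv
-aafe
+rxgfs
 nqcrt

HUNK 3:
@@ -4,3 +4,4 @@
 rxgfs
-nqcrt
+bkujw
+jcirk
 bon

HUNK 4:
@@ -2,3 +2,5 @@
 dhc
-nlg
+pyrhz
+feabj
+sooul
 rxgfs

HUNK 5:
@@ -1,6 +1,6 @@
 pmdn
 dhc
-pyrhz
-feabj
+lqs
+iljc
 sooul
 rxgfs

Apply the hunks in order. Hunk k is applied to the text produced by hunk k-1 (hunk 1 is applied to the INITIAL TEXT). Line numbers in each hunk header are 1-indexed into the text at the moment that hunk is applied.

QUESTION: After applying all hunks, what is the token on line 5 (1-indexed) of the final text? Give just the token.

Answer: sooul

Derivation:
Hunk 1: at line 4 remove [vgp] add [jsfnv] -> 8 lines: pmdn dhc nlg mvbic jsfnv aafe nqcrt bon
Hunk 2: at line 3 remove [mvbic,jsfnv,aafe] add [rxgfs] -> 6 lines: pmdn dhc nlg rxgfs nqcrt bon
Hunk 3: at line 4 remove [nqcrt] add [bkujw,jcirk] -> 7 lines: pmdn dhc nlg rxgfs bkujw jcirk bon
Hunk 4: at line 2 remove [nlg] add [pyrhz,feabj,sooul] -> 9 lines: pmdn dhc pyrhz feabj sooul rxgfs bkujw jcirk bon
Hunk 5: at line 1 remove [pyrhz,feabj] add [lqs,iljc] -> 9 lines: pmdn dhc lqs iljc sooul rxgfs bkujw jcirk bon
Final line 5: sooul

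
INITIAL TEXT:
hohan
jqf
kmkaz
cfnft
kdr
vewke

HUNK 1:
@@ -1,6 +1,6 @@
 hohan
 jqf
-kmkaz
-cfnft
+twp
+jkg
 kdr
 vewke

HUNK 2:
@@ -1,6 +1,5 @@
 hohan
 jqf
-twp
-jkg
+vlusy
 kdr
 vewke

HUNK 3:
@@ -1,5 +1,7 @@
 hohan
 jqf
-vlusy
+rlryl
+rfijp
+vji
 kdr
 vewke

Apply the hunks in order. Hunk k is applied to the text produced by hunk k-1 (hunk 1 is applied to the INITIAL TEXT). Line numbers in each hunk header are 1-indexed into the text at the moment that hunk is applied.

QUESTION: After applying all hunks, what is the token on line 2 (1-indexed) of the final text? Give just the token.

Hunk 1: at line 1 remove [kmkaz,cfnft] add [twp,jkg] -> 6 lines: hohan jqf twp jkg kdr vewke
Hunk 2: at line 1 remove [twp,jkg] add [vlusy] -> 5 lines: hohan jqf vlusy kdr vewke
Hunk 3: at line 1 remove [vlusy] add [rlryl,rfijp,vji] -> 7 lines: hohan jqf rlryl rfijp vji kdr vewke
Final line 2: jqf

Answer: jqf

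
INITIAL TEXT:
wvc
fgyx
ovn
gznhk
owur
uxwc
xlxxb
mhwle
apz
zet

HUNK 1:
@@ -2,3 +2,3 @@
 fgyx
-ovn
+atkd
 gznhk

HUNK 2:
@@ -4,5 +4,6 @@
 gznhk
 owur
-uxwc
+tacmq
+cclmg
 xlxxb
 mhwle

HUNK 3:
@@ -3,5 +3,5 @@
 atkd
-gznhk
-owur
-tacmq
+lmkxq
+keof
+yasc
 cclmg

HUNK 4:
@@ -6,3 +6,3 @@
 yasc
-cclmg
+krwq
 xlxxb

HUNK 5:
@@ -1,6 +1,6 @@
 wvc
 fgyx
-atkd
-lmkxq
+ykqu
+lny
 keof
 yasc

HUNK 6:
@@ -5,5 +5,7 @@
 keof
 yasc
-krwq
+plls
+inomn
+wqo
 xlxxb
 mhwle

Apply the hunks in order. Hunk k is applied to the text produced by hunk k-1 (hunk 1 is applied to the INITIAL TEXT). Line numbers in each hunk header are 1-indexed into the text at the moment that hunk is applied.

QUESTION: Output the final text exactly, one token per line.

Hunk 1: at line 2 remove [ovn] add [atkd] -> 10 lines: wvc fgyx atkd gznhk owur uxwc xlxxb mhwle apz zet
Hunk 2: at line 4 remove [uxwc] add [tacmq,cclmg] -> 11 lines: wvc fgyx atkd gznhk owur tacmq cclmg xlxxb mhwle apz zet
Hunk 3: at line 3 remove [gznhk,owur,tacmq] add [lmkxq,keof,yasc] -> 11 lines: wvc fgyx atkd lmkxq keof yasc cclmg xlxxb mhwle apz zet
Hunk 4: at line 6 remove [cclmg] add [krwq] -> 11 lines: wvc fgyx atkd lmkxq keof yasc krwq xlxxb mhwle apz zet
Hunk 5: at line 1 remove [atkd,lmkxq] add [ykqu,lny] -> 11 lines: wvc fgyx ykqu lny keof yasc krwq xlxxb mhwle apz zet
Hunk 6: at line 5 remove [krwq] add [plls,inomn,wqo] -> 13 lines: wvc fgyx ykqu lny keof yasc plls inomn wqo xlxxb mhwle apz zet

Answer: wvc
fgyx
ykqu
lny
keof
yasc
plls
inomn
wqo
xlxxb
mhwle
apz
zet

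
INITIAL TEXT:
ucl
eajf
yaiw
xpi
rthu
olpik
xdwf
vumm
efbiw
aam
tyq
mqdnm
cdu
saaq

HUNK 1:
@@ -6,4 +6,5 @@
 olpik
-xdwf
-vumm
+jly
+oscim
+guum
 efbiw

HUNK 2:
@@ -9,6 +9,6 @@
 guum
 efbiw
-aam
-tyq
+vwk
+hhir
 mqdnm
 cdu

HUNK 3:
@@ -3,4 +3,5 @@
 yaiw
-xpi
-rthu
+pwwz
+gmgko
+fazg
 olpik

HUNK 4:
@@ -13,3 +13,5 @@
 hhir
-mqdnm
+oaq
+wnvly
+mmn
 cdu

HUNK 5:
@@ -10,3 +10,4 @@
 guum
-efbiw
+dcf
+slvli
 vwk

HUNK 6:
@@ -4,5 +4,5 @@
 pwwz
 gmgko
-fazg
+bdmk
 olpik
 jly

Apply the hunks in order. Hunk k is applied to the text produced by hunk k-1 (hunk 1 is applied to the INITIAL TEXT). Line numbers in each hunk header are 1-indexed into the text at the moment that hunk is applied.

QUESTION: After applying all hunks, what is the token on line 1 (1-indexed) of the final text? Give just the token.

Answer: ucl

Derivation:
Hunk 1: at line 6 remove [xdwf,vumm] add [jly,oscim,guum] -> 15 lines: ucl eajf yaiw xpi rthu olpik jly oscim guum efbiw aam tyq mqdnm cdu saaq
Hunk 2: at line 9 remove [aam,tyq] add [vwk,hhir] -> 15 lines: ucl eajf yaiw xpi rthu olpik jly oscim guum efbiw vwk hhir mqdnm cdu saaq
Hunk 3: at line 3 remove [xpi,rthu] add [pwwz,gmgko,fazg] -> 16 lines: ucl eajf yaiw pwwz gmgko fazg olpik jly oscim guum efbiw vwk hhir mqdnm cdu saaq
Hunk 4: at line 13 remove [mqdnm] add [oaq,wnvly,mmn] -> 18 lines: ucl eajf yaiw pwwz gmgko fazg olpik jly oscim guum efbiw vwk hhir oaq wnvly mmn cdu saaq
Hunk 5: at line 10 remove [efbiw] add [dcf,slvli] -> 19 lines: ucl eajf yaiw pwwz gmgko fazg olpik jly oscim guum dcf slvli vwk hhir oaq wnvly mmn cdu saaq
Hunk 6: at line 4 remove [fazg] add [bdmk] -> 19 lines: ucl eajf yaiw pwwz gmgko bdmk olpik jly oscim guum dcf slvli vwk hhir oaq wnvly mmn cdu saaq
Final line 1: ucl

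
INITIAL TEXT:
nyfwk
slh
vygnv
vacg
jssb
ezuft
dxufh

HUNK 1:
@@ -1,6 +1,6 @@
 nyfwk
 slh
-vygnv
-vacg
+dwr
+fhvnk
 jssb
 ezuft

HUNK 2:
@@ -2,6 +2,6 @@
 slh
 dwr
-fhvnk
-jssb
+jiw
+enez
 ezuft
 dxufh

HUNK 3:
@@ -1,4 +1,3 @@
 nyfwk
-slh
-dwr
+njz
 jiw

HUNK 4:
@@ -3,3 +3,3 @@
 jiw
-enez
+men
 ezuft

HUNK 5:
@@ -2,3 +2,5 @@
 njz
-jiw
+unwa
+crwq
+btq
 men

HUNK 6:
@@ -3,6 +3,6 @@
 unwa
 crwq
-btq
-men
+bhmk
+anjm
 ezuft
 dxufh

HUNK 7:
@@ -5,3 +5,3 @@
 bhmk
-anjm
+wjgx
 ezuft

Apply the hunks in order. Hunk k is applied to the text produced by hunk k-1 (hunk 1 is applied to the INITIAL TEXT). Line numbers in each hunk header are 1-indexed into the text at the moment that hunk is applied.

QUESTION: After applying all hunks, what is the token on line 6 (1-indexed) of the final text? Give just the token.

Hunk 1: at line 1 remove [vygnv,vacg] add [dwr,fhvnk] -> 7 lines: nyfwk slh dwr fhvnk jssb ezuft dxufh
Hunk 2: at line 2 remove [fhvnk,jssb] add [jiw,enez] -> 7 lines: nyfwk slh dwr jiw enez ezuft dxufh
Hunk 3: at line 1 remove [slh,dwr] add [njz] -> 6 lines: nyfwk njz jiw enez ezuft dxufh
Hunk 4: at line 3 remove [enez] add [men] -> 6 lines: nyfwk njz jiw men ezuft dxufh
Hunk 5: at line 2 remove [jiw] add [unwa,crwq,btq] -> 8 lines: nyfwk njz unwa crwq btq men ezuft dxufh
Hunk 6: at line 3 remove [btq,men] add [bhmk,anjm] -> 8 lines: nyfwk njz unwa crwq bhmk anjm ezuft dxufh
Hunk 7: at line 5 remove [anjm] add [wjgx] -> 8 lines: nyfwk njz unwa crwq bhmk wjgx ezuft dxufh
Final line 6: wjgx

Answer: wjgx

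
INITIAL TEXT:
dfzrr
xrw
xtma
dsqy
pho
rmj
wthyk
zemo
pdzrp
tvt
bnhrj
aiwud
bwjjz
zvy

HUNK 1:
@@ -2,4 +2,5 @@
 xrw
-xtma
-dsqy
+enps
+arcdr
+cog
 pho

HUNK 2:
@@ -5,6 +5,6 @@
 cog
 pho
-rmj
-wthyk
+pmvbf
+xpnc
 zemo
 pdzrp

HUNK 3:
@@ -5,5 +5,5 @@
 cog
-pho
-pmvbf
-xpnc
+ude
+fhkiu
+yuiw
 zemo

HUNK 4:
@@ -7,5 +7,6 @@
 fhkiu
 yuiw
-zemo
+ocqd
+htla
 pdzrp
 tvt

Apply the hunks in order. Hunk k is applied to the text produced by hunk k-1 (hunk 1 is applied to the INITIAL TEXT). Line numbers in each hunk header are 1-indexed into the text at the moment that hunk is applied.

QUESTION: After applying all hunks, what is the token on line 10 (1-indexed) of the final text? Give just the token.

Hunk 1: at line 2 remove [xtma,dsqy] add [enps,arcdr,cog] -> 15 lines: dfzrr xrw enps arcdr cog pho rmj wthyk zemo pdzrp tvt bnhrj aiwud bwjjz zvy
Hunk 2: at line 5 remove [rmj,wthyk] add [pmvbf,xpnc] -> 15 lines: dfzrr xrw enps arcdr cog pho pmvbf xpnc zemo pdzrp tvt bnhrj aiwud bwjjz zvy
Hunk 3: at line 5 remove [pho,pmvbf,xpnc] add [ude,fhkiu,yuiw] -> 15 lines: dfzrr xrw enps arcdr cog ude fhkiu yuiw zemo pdzrp tvt bnhrj aiwud bwjjz zvy
Hunk 4: at line 7 remove [zemo] add [ocqd,htla] -> 16 lines: dfzrr xrw enps arcdr cog ude fhkiu yuiw ocqd htla pdzrp tvt bnhrj aiwud bwjjz zvy
Final line 10: htla

Answer: htla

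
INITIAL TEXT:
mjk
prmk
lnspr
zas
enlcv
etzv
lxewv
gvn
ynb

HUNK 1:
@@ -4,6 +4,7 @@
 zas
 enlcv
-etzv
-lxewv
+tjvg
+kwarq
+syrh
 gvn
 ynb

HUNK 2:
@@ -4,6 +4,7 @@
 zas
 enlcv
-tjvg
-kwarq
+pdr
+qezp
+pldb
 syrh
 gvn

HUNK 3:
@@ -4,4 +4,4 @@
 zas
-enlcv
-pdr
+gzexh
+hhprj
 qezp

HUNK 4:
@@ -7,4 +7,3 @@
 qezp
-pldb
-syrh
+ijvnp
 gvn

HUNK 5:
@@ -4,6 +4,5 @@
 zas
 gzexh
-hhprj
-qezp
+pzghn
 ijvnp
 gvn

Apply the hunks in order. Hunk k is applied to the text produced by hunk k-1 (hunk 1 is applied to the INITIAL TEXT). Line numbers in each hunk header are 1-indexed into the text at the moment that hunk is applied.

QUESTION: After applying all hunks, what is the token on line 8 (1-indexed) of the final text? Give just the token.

Answer: gvn

Derivation:
Hunk 1: at line 4 remove [etzv,lxewv] add [tjvg,kwarq,syrh] -> 10 lines: mjk prmk lnspr zas enlcv tjvg kwarq syrh gvn ynb
Hunk 2: at line 4 remove [tjvg,kwarq] add [pdr,qezp,pldb] -> 11 lines: mjk prmk lnspr zas enlcv pdr qezp pldb syrh gvn ynb
Hunk 3: at line 4 remove [enlcv,pdr] add [gzexh,hhprj] -> 11 lines: mjk prmk lnspr zas gzexh hhprj qezp pldb syrh gvn ynb
Hunk 4: at line 7 remove [pldb,syrh] add [ijvnp] -> 10 lines: mjk prmk lnspr zas gzexh hhprj qezp ijvnp gvn ynb
Hunk 5: at line 4 remove [hhprj,qezp] add [pzghn] -> 9 lines: mjk prmk lnspr zas gzexh pzghn ijvnp gvn ynb
Final line 8: gvn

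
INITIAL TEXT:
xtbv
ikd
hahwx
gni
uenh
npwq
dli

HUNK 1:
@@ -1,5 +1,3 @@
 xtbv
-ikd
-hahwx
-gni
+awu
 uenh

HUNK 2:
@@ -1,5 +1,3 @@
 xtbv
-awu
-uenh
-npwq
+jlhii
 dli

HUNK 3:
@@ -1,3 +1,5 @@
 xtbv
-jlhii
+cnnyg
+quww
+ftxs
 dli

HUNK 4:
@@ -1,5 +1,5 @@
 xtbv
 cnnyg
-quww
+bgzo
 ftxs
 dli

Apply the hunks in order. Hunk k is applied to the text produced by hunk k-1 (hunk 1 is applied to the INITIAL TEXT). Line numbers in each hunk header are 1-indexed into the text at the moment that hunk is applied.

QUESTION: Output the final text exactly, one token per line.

Answer: xtbv
cnnyg
bgzo
ftxs
dli

Derivation:
Hunk 1: at line 1 remove [ikd,hahwx,gni] add [awu] -> 5 lines: xtbv awu uenh npwq dli
Hunk 2: at line 1 remove [awu,uenh,npwq] add [jlhii] -> 3 lines: xtbv jlhii dli
Hunk 3: at line 1 remove [jlhii] add [cnnyg,quww,ftxs] -> 5 lines: xtbv cnnyg quww ftxs dli
Hunk 4: at line 1 remove [quww] add [bgzo] -> 5 lines: xtbv cnnyg bgzo ftxs dli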